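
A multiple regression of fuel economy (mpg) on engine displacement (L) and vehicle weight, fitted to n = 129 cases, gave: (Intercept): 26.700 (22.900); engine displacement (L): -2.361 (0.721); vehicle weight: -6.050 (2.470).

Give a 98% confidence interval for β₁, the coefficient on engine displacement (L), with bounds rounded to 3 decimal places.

(-4.060, -0.662)

Read off: b = -2.361, SE = 0.721 for engine displacement (L).
df = n − k − 1 = 129 − 2 − 1 = 126.
t* = t_{0.01, 126} = 2.356307.
Margin = t* × SE = 2.356307 × 0.721 = 1.69890.
CI: -2.361 ± 1.69890 → (-4.060, -0.662).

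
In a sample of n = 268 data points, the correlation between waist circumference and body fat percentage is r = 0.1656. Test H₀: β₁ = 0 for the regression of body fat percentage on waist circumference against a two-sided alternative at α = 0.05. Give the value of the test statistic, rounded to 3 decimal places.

t = r·√(n − 2)/√(1 − r²) = 0.1656·√266/√0.972577 = 2.739.
df = n − 2 = 266.
Two-sided p ≈ 0.0066, which is < 0.05, so reject H₀.
There is evidence of a linear association between waist circumference and body fat percentage.

t = 2.739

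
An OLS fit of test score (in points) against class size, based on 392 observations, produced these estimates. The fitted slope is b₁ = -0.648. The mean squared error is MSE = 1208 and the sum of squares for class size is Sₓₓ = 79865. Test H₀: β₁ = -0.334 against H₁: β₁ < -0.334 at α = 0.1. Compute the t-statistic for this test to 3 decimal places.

SE(b₁) = √(MSE/Sₓₓ) = √(1208/79865) = 0.122986.
t = (-0.648 − (-0.334)) / 0.122986 = -2.553.
df = n − 2 = 390.
One-sided p ≈ 0.0055, which is < 0.1, so reject H₀.
There is evidence that the true slope on class size is below -0.334 points per unit.

t = -2.553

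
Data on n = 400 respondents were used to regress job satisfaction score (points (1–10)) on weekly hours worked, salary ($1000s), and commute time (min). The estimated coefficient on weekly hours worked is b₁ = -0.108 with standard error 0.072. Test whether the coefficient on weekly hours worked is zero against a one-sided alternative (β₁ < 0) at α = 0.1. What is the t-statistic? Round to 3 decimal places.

H₀: β₁ = 0 vs H₁: β₁ < 0.
t = (b₁ − β₁⁰)/SE = -0.108 / 0.072 = -1.500.
df = n − k − 1 = 400 − 3 − 1 = 396.
One-sided p ≈ 0.0672, which is < 0.1, so reject H₀.
There is evidence that the true slope on weekly hours worked is negative, holding the other predictors fixed.

t = -1.500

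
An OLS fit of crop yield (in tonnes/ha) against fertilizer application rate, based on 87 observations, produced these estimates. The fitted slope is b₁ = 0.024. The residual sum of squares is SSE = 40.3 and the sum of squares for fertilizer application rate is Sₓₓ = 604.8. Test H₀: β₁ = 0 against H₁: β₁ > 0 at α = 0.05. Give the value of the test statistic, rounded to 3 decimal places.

t = 0.857

MSE = SSE/(n − 2) = 40.3/85 = 0.474118.
SE(b₁) = √(MSE/Sₓₓ) = √(0.474118/604.8) = 0.0279987.
t = 0.024 / 0.0279987 = 0.857.
df = n − 2 = 85.
One-sided p ≈ 0.1969, which is ≥ 0.05, so fail to reject H₀.
The data do not give significant evidence that the true slope on fertilizer application rate is positive.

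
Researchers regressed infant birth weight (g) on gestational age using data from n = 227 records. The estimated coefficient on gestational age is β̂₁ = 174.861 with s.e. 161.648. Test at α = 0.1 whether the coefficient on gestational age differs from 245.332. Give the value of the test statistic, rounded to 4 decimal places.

t = -0.4360

H₀: β₁ = 245.332 vs H₁: β₁ ≠ 245.332.
t = (β̂₁ − β₁⁰)/SE = (174.861 − 245.332) / 161.648 = -0.4360.
df = n − 2 = 227 − 2 = 225.
Two-sided p ≈ 0.6633, which is ≥ 0.1, so fail to reject H₀.
The data are consistent with a true slope of 245.332 g per unit of gestational age.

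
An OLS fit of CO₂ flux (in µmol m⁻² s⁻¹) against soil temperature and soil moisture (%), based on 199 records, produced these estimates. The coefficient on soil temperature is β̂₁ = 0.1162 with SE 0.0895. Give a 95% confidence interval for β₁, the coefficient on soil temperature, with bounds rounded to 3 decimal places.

df = n − k − 1 = 199 − 2 − 1 = 196.
t* = t_{0.025, 196} = 1.972141.
Margin = t* × SE = 1.972141 × 0.0895 = 0.17651.
CI: 0.1162 ± 0.17651 → (-0.060, 0.293).
With 95% confidence, each one-unit increase in soil temperature is associated with a change of between -0.060 and 0.293 µmol m⁻² s⁻¹ in CO₂ flux, holding the other predictors fixed.

(-0.060, 0.293)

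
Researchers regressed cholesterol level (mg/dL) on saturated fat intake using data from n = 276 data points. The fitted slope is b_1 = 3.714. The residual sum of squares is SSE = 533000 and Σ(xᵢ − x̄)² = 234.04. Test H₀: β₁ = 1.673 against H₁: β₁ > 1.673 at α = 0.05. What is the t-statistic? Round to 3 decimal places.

t = 0.708

MSE = SSE/(n − 2) = 533000/274 = 1945.26.
SE(b_1) = √(MSE/Sₓₓ) = √(1945.26/234.04) = 2.88299.
t = (3.714 − 1.673) / 2.88299 = 0.708.
df = n − 2 = 274.
One-sided p ≈ 0.2398, which is ≥ 0.05, so fail to reject H₀.
The data do not give significant evidence that the true slope on saturated fat intake exceeds 1.673 mg/dL per unit.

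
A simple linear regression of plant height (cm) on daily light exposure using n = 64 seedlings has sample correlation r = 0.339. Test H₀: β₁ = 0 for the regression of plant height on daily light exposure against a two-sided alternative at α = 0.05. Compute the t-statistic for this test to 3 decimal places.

t = 2.837

t = r·√(n − 2)/√(1 − r²) = 0.339·√62/√0.885079 = 2.837.
df = n − 2 = 62.
Two-sided p ≈ 0.0061, which is < 0.05, so reject H₀.
There is evidence of a linear association between daily light exposure and plant height.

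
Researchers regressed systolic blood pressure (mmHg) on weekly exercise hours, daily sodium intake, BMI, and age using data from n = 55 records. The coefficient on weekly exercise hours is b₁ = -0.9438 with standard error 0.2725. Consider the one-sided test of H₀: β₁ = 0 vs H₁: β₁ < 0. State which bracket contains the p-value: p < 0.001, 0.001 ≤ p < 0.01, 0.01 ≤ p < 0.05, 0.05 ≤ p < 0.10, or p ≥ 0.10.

p < 0.001

t = -0.9438 / 0.2725 = -3.463.
df = n − k − 1 = 55 − 4 − 1 = 50.
One-sided p = P(T_{50} < t) ≈ 0.0006.
So p < 0.001.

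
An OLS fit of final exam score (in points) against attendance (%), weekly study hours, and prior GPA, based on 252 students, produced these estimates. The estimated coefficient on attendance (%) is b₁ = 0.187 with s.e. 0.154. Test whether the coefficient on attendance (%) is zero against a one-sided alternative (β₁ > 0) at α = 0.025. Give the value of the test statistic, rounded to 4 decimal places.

t = 1.2143

H₀: β₁ = 0 vs H₁: β₁ > 0.
t = (b₁ − β₁⁰)/SE = 0.187 / 0.154 = 1.2143.
df = n − k − 1 = 252 − 3 − 1 = 248.
One-sided p ≈ 0.1129, which is ≥ 0.025, so fail to reject H₀.
The data do not give significant evidence that the true slope on attendance (%) is positive, holding the other predictors fixed.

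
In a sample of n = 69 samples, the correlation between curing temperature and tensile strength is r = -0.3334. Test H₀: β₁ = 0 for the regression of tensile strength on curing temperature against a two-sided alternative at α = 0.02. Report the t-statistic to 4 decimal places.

t = -2.8946

t = r·√(n − 2)/√(1 − r²) = -0.3334·√67/√0.888844 = -2.8946.
df = n − 2 = 67.
Two-sided p ≈ 0.0051, which is < 0.02, so reject H₀.
There is evidence of a linear association between curing temperature and tensile strength.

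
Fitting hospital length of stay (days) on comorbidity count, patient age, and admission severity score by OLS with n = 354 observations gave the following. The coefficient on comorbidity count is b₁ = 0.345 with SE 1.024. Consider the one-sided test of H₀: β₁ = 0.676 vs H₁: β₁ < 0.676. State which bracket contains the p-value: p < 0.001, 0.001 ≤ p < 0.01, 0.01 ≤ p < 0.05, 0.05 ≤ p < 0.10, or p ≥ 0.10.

t = (0.345 − 0.676) / 1.024 = -0.323.
df = n − k − 1 = 354 − 3 − 1 = 350.
One-sided p = P(T_{350} < t) ≈ 0.3734.
So p ≥ 0.10.

p ≥ 0.10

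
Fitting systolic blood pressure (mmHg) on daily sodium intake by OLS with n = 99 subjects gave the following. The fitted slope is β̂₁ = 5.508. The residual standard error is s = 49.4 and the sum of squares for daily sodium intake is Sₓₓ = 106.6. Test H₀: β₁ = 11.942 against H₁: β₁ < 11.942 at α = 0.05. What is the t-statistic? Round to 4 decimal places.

SE(β̂₁) = s/√Sₓₓ = 49.4/√106.6 = 4.78463.
t = (5.508 − 11.942) / 4.78463 = -1.3447.
df = n − 2 = 97.
One-sided p ≈ 0.0909, which is ≥ 0.05, so fail to reject H₀.
The data do not give significant evidence that the true slope on daily sodium intake is below 11.942 mmHg per unit.

t = -1.3447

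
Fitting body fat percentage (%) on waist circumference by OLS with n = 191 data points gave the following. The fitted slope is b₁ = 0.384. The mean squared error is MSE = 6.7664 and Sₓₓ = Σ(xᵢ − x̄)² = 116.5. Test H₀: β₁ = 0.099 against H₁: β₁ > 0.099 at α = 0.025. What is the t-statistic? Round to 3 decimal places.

t = 1.183

SE(b₁) = √(MSE/Sₓₓ) = √(6.7664/116.5) = 0.240999.
t = (0.384 − 0.099) / 0.240999 = 1.183.
df = n − 2 = 189.
One-sided p ≈ 0.1192, which is ≥ 0.025, so fail to reject H₀.
The data do not give significant evidence that the true slope on waist circumference exceeds 0.099 % per unit.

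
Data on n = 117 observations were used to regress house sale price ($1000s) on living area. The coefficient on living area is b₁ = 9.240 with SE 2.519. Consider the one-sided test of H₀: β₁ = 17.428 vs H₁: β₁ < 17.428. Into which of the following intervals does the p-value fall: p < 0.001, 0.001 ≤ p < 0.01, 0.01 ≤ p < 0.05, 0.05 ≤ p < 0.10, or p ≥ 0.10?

p < 0.001

t = (9.240 − 17.428) / 2.519 = -3.250.
df = n − 2 = 117 − 2 = 115.
One-sided p = P(T_{115} < t) ≈ 0.0008.
So p < 0.001.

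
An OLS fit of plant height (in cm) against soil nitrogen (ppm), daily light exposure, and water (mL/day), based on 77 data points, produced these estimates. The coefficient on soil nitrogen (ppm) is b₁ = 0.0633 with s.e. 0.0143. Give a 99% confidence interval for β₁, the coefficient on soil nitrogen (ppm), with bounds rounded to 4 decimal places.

(0.0255, 0.1011)

df = n − k − 1 = 77 − 3 − 1 = 73.
t* = t_{0.005, 73} = 2.644869.
Margin = t* × SE = 2.644869 × 0.0143 = 0.037822.
CI: 0.0633 ± 0.037822 → (0.0255, 0.1011).
With 99% confidence, each one-unit increase in soil nitrogen (ppm) is associated with a change of between 0.0255 and 0.1011 cm in plant height, holding the other predictors fixed.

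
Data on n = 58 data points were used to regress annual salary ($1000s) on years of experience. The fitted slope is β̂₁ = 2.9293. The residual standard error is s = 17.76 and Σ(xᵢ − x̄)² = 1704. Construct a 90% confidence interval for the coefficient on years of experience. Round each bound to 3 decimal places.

SE(β̂₁) = s/√Sₓₓ = 17.76/√1704 = 0.430237.
df = n − 2 = 56.
t* = t_{0.05, 56} = 1.672522.
Margin = t* × SE = 1.672522 × 0.430237 = 0.71958.
CI: 2.9293 ± 0.71958 → (2.210, 3.649).
With 90% confidence, each one-unit increase in years of experience is associated with a change of between 2.210 and 3.649 $1000s in annual salary.

(2.210, 3.649)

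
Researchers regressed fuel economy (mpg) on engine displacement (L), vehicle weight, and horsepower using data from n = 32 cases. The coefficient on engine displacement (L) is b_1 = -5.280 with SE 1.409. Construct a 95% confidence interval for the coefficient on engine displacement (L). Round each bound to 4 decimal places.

df = n − k − 1 = 32 − 3 − 1 = 28.
t* = t_{0.025, 28} = 2.048407.
Margin = t* × SE = 2.048407 × 1.409 = 2.886206.
CI: -5.280 ± 2.886206 → (-8.1662, -2.3938).
With 95% confidence, each one-unit increase in engine displacement (L) is associated with a change of between -8.1662 and -2.3938 mpg in fuel economy, holding the other predictors fixed.

(-8.1662, -2.3938)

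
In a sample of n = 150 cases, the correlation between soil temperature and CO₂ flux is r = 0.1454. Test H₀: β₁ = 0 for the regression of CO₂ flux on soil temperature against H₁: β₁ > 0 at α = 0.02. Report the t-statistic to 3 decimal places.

t = 1.788

t = r·√(n − 2)/√(1 − r²) = 0.1454·√148/√0.978859 = 1.788.
df = n − 2 = 148.
One-sided p ≈ 0.0379, which is ≥ 0.02, so fail to reject H₀.
The data do not give significant evidence of a linear association between soil temperature and CO₂ flux.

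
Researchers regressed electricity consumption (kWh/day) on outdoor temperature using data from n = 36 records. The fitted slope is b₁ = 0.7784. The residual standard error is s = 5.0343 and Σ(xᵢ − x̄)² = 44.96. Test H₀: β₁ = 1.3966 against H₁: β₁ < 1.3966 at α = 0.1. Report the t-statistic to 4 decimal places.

t = -0.8234

SE(b₁) = s/√Sₓₓ = 5.0343/√44.96 = 0.750803.
t = (0.7784 − 1.3966) / 0.750803 = -0.8234.
df = n − 2 = 34.
One-sided p ≈ 0.2080, which is ≥ 0.1, so fail to reject H₀.
The data do not give significant evidence that the true slope on outdoor temperature is below 1.3966 kWh/day per unit.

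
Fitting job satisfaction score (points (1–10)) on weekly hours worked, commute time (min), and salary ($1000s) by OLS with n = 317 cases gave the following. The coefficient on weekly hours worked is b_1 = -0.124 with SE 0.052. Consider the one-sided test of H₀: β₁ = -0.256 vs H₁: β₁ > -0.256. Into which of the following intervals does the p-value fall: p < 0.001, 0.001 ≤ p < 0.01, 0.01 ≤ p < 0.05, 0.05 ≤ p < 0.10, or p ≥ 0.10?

0.001 ≤ p < 0.01

t = (-0.124 − (-0.256)) / 0.052 = 2.538.
df = n − k − 1 = 317 − 3 − 1 = 313.
One-sided p = P(T_{313} > t) ≈ 0.0058.
So 0.001 ≤ p < 0.01.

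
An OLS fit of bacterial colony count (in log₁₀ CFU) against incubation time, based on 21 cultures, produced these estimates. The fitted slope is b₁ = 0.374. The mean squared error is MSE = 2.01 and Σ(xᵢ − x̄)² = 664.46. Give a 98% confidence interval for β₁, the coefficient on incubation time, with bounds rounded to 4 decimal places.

SE(b₁) = √(MSE/Sₓₓ) = √(2.01/664.46) = 0.0550001.
df = n − 2 = 19.
t* = t_{0.01, 19} = 2.539483.
Margin = t* × SE = 2.539483 × 0.0550001 = 0.139672.
CI: 0.374 ± 0.139672 → (0.2343, 0.5137).
With 98% confidence, each one-unit increase in incubation time is associated with a change of between 0.2343 and 0.5137 log₁₀ CFU in bacterial colony count.

(0.2343, 0.5137)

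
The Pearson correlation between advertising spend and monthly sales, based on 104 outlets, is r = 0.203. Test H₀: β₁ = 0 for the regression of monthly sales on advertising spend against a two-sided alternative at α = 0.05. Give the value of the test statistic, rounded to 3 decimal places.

t = r·√(n − 2)/√(1 − r²) = 0.203·√102/√0.958791 = 2.094.
df = n − 2 = 102.
Two-sided p ≈ 0.0388, which is < 0.05, so reject H₀.
There is evidence of a linear association between advertising spend and monthly sales.

t = 2.094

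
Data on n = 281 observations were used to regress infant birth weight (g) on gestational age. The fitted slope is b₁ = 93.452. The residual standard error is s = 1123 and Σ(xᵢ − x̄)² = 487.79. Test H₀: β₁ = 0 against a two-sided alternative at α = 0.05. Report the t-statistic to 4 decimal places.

SE(b₁) = s/√Sₓₓ = 1123/√487.79 = 50.8468.
t = 93.452 / 50.8468 = 1.8379.
df = n − 2 = 279.
Two-sided p ≈ 0.0671, which is ≥ 0.05, so fail to reject H₀.
The data do not give significant evidence of an association between gestational age and infant birth weight.

t = 1.8379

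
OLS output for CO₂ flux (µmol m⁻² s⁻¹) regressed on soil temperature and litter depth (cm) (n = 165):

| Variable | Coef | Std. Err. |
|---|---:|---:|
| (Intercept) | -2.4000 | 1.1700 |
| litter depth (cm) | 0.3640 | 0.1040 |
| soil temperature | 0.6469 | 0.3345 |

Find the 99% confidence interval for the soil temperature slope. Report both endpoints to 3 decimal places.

Read off: b = 0.6469, SE = 0.3345 for soil temperature.
df = n − k − 1 = 165 − 2 − 1 = 162.
t* = t_{0.005, 162} = 2.606518.
Margin = t* × SE = 2.606518 × 0.3345 = 0.87188.
CI: 0.6469 ± 0.87188 → (-0.225, 1.519).

(-0.225, 1.519)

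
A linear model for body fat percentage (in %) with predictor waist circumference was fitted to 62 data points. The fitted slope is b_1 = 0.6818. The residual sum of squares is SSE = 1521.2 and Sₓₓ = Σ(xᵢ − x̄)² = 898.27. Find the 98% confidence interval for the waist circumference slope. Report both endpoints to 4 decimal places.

MSE = SSE/(n − 2) = 1521.2/60 = 25.3533.
SE(b_1) = √(MSE/Sₓₓ) = √(25.3533/898.27) = 0.168002.
df = n − 2 = 60.
t* = t_{0.01, 60} = 2.390119.
Margin = t* × SE = 2.390119 × 0.168002 = 0.401545.
CI: 0.6818 ± 0.401545 → (0.2803, 1.0833).
With 98% confidence, each one-unit increase in waist circumference is associated with a change of between 0.2803 and 1.0833 % in body fat percentage.

(0.2803, 1.0833)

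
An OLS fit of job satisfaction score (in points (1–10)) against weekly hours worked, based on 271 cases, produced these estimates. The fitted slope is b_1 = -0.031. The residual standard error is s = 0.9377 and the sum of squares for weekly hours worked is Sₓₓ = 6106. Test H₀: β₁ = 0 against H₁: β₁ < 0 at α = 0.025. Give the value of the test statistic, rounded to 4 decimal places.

SE(b_1) = s/√Sₓₓ = 0.9377/√6106 = 0.0120001.
t = -0.031 / 0.0120001 = -2.5833.
df = n − 2 = 269.
One-sided p ≈ 0.0052, which is < 0.025, so reject H₀.
There is evidence that the true slope on weekly hours worked is negative.

t = -2.5833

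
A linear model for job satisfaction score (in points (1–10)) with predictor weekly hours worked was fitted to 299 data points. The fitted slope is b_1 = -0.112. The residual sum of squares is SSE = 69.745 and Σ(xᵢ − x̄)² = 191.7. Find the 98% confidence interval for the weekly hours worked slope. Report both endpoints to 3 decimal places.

MSE = SSE/(n − 2) = 69.745/297 = 0.234832.
SE(b_1) = √(MSE/Sₓₓ) = √(0.234832/191.7) = 0.0349999.
df = n − 2 = 297.
t* = t_{0.01, 297} = 2.338969.
Margin = t* × SE = 2.338969 × 0.0349999 = 0.08186.
CI: -0.112 ± 0.08186 → (-0.194, -0.030).
With 98% confidence, each one-unit increase in weekly hours worked is associated with a change of between -0.194 and -0.030 points (1–10) in job satisfaction score.

(-0.194, -0.030)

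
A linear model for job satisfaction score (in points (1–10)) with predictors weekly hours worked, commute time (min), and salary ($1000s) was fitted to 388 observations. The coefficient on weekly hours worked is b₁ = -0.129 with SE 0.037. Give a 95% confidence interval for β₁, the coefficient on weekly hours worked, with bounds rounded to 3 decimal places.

df = n − k − 1 = 388 − 3 − 1 = 384.
t* = t_{0.025, 384} = 1.966161.
Margin = t* × SE = 1.966161 × 0.037 = 0.07275.
CI: -0.129 ± 0.07275 → (-0.202, -0.056).
With 95% confidence, each one-unit increase in weekly hours worked is associated with a change of between -0.202 and -0.056 points (1–10) in job satisfaction score, holding the other predictors fixed.

(-0.202, -0.056)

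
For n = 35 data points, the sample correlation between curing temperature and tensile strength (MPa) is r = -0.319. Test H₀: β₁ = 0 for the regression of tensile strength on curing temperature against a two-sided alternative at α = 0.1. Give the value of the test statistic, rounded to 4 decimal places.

t = -1.9335

t = r·√(n − 2)/√(1 − r²) = -0.319·√33/√0.898239 = -1.9335.
df = n − 2 = 33.
Two-sided p ≈ 0.0618, which is < 0.1, so reject H₀.
There is evidence of a linear association between curing temperature and tensile strength.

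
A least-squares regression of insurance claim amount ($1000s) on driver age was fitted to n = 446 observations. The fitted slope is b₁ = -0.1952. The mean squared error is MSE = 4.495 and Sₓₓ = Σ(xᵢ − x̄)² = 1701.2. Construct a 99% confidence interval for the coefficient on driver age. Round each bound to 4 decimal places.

SE(b₁) = √(MSE/Sₓₓ) = √(4.495/1701.2) = 0.0514028.
df = n − 2 = 444.
t* = t_{0.005, 444} = 2.586948.
Margin = t* × SE = 2.586948 × 0.0514028 = 0.132976.
CI: -0.1952 ± 0.132976 → (-0.3282, -0.0622).
With 99% confidence, each one-unit increase in driver age is associated with a change of between -0.3282 and -0.0622 $1000s in insurance claim amount.

(-0.3282, -0.0622)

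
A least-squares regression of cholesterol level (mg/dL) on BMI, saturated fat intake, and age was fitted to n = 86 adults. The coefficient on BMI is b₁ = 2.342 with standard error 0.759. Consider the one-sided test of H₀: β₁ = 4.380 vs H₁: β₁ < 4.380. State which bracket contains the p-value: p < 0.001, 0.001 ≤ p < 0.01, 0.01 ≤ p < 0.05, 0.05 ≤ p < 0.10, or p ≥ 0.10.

t = (2.342 − 4.380) / 0.759 = -2.685.
df = n − k − 1 = 86 − 3 − 1 = 82.
One-sided p = P(T_{82} < t) ≈ 0.0044.
So 0.001 ≤ p < 0.01.

0.001 ≤ p < 0.01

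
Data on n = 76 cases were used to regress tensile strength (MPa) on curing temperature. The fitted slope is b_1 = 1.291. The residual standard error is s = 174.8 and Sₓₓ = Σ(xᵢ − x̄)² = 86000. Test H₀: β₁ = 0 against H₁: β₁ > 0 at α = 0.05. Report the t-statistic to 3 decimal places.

t = 2.166

SE(b_1) = s/√Sₓₓ = 174.8/√86000 = 0.596063.
t = 1.291 / 0.596063 = 2.166.
df = n − 2 = 74.
One-sided p ≈ 0.0168, which is < 0.05, so reject H₀.
There is evidence that the true slope on curing temperature is positive.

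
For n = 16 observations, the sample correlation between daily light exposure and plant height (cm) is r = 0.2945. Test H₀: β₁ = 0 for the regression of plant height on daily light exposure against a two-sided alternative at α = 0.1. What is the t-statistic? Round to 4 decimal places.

t = r·√(n − 2)/√(1 − r²) = 0.2945·√14/√0.91327 = 1.1531.
df = n − 2 = 14.
Two-sided p ≈ 0.2682, which is ≥ 0.1, so fail to reject H₀.
The data do not give significant evidence of a linear association between daily light exposure and plant height.

t = 1.1531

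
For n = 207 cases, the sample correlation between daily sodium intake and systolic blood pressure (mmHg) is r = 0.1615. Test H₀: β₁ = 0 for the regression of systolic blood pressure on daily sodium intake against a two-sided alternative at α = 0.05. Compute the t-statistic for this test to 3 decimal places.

t = r·√(n − 2)/√(1 − r²) = 0.1615·√205/√0.973918 = 2.343.
df = n − 2 = 205.
Two-sided p ≈ 0.0201, which is < 0.05, so reject H₀.
There is evidence of a linear association between daily sodium intake and systolic blood pressure.

t = 2.343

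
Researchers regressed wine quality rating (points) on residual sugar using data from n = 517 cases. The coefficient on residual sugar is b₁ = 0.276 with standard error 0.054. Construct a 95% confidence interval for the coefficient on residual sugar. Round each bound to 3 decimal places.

df = n − 2 = 517 − 2 = 515.
t* = t_{0.025, 515} = 1.964581.
Margin = t* × SE = 1.964581 × 0.054 = 0.10609.
CI: 0.276 ± 0.10609 → (0.170, 0.382).
With 95% confidence, each one-unit increase in residual sugar is associated with a change of between 0.170 and 0.382 points in wine quality rating.

(0.170, 0.382)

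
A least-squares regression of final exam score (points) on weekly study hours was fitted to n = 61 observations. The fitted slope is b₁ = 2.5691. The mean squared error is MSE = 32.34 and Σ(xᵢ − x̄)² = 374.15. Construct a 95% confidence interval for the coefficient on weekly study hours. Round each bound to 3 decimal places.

SE(b₁) = √(MSE/Sₓₓ) = √(32.34/374.15) = 0.294.
df = n − 2 = 59.
t* = t_{0.025, 59} = 2.000995.
Margin = t* × SE = 2.000995 × 0.294 = 0.58829.
CI: 2.5691 ± 0.58829 → (1.981, 3.157).
With 95% confidence, each one-unit increase in weekly study hours is associated with a change of between 1.981 and 3.157 points in final exam score.

(1.981, 3.157)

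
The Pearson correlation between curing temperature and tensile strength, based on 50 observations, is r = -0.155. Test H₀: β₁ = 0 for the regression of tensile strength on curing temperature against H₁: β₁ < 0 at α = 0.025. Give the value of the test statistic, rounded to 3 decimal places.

t = -1.087

t = r·√(n − 2)/√(1 − r²) = -0.155·√48/√0.975975 = -1.087.
df = n − 2 = 48.
One-sided p ≈ 0.1412, which is ≥ 0.025, so fail to reject H₀.
The data do not give significant evidence of a linear association between curing temperature and tensile strength.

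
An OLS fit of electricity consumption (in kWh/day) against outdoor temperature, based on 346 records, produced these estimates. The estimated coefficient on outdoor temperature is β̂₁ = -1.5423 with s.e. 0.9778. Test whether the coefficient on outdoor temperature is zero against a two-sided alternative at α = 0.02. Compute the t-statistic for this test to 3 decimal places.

H₀: β₁ = 0 vs H₁: β₁ ≠ 0.
t = (β̂₁ − β₁⁰)/SE = -1.5423 / 0.9778 = -1.577.
df = n − 2 = 346 − 2 = 344.
Two-sided p ≈ 0.1156, which is ≥ 0.02, so fail to reject H₀.
The data do not give significant evidence of an association between outdoor temperature and electricity consumption.

t = -1.577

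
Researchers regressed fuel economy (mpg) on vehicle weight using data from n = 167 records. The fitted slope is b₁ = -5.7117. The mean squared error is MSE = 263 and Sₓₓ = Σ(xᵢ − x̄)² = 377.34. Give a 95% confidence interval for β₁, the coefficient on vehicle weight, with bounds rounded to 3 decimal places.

(-7.360, -4.063)

SE(b₁) = √(MSE/Sₓₓ) = √(263/377.34) = 0.834856.
df = n − 2 = 165.
t* = t_{0.025, 165} = 1.974446.
Margin = t* × SE = 1.974446 × 0.834856 = 1.64838.
CI: -5.7117 ± 1.64838 → (-7.360, -4.063).
With 95% confidence, each one-unit increase in vehicle weight is associated with a change of between -7.360 and -4.063 mpg in fuel economy.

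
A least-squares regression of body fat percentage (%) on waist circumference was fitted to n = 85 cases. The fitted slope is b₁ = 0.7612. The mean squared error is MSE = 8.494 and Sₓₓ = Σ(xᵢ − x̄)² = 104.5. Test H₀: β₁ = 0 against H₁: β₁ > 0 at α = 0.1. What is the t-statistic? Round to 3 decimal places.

t = 2.670

SE(b₁) = √(MSE/Sₓₓ) = √(8.494/104.5) = 0.285101.
t = 0.7612 / 0.285101 = 2.670.
df = n − 2 = 83.
One-sided p ≈ 0.0046, which is < 0.1, so reject H₀.
There is evidence that the true slope on waist circumference is positive.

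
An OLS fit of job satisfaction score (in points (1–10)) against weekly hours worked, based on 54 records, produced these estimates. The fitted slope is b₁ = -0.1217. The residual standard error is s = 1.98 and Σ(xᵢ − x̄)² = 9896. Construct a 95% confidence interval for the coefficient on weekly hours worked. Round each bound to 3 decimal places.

SE(b₁) = s/√Sₓₓ = 1.98/√9896 = 0.0199038.
df = n − 2 = 52.
t* = t_{0.025, 52} = 2.006647.
Margin = t* × SE = 2.006647 × 0.0199038 = 0.03994.
CI: -0.1217 ± 0.03994 → (-0.162, -0.082).
With 95% confidence, each one-unit increase in weekly hours worked is associated with a change of between -0.162 and -0.082 points (1–10) in job satisfaction score.

(-0.162, -0.082)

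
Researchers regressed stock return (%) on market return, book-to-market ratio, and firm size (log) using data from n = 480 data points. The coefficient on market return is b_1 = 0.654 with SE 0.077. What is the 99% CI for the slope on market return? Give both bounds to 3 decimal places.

df = n − k − 1 = 480 − 3 − 1 = 476.
t* = t_{0.005, 476} = 2.586197.
Margin = t* × SE = 2.586197 × 0.077 = 0.19914.
CI: 0.654 ± 0.19914 → (0.455, 0.853).
With 99% confidence, each one-unit increase in market return is associated with a change of between 0.455 and 0.853 % in stock return, holding the other predictors fixed.

(0.455, 0.853)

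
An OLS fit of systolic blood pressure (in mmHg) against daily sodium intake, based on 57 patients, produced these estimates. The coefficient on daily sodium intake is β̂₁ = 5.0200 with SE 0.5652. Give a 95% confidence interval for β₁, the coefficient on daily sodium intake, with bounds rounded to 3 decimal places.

(3.887, 6.153)

df = n − 2 = 57 − 2 = 55.
t* = t_{0.025, 55} = 2.004045.
Margin = t* × SE = 2.004045 × 0.5652 = 1.13269.
CI: 5.0200 ± 1.13269 → (3.887, 6.153).
With 95% confidence, each one-unit increase in daily sodium intake is associated with a change of between 3.887 and 6.153 mmHg in systolic blood pressure.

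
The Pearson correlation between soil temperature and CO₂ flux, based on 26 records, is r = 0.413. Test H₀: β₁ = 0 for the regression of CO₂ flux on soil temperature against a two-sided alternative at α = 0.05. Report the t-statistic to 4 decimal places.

t = r·√(n − 2)/√(1 − r²) = 0.413·√24/√0.829431 = 2.2216.
df = n − 2 = 24.
Two-sided p ≈ 0.0360, which is < 0.05, so reject H₀.
There is evidence of a linear association between soil temperature and CO₂ flux.

t = 2.2216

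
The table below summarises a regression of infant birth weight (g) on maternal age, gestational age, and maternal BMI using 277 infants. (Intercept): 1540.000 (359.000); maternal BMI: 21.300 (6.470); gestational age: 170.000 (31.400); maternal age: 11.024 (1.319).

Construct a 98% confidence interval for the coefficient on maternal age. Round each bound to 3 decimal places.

(7.937, 14.111)

Read off: b = 11.024, SE = 1.319 for maternal age.
df = n − k − 1 = 277 − 3 − 1 = 273.
t* = t_{0.01, 273} = 2.340085.
Margin = t* × SE = 2.340085 × 1.319 = 3.08657.
CI: 11.024 ± 3.08657 → (7.937, 14.111).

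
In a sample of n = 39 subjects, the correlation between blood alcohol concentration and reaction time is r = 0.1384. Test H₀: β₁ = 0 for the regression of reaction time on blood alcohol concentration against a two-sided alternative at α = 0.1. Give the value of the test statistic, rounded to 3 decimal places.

t = r·√(n − 2)/√(1 − r²) = 0.1384·√37/√0.980845 = 0.850.
df = n − 2 = 37.
Two-sided p ≈ 0.4008, which is ≥ 0.1, so fail to reject H₀.
The data do not give significant evidence of a linear association between blood alcohol concentration and reaction time.

t = 0.850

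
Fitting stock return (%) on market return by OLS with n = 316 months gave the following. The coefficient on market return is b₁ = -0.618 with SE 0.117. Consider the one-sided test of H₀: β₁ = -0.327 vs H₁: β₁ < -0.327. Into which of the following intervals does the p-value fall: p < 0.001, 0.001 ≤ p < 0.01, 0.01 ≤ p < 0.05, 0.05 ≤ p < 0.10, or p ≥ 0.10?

t = (-0.618 − (-0.327)) / 0.117 = -2.487.
df = n − 2 = 316 − 2 = 314.
One-sided p = P(T_{314} < t) ≈ 0.0067.
So 0.001 ≤ p < 0.01.

0.001 ≤ p < 0.01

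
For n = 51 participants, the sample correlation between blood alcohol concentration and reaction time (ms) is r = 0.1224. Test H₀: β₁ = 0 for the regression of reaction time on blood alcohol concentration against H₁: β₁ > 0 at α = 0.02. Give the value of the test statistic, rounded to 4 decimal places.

t = r·√(n − 2)/√(1 − r²) = 0.1224·√49/√0.985018 = 0.8633.
df = n − 2 = 49.
One-sided p ≈ 0.1961, which is ≥ 0.02, so fail to reject H₀.
The data do not give significant evidence of a linear association between blood alcohol concentration and reaction time.

t = 0.8633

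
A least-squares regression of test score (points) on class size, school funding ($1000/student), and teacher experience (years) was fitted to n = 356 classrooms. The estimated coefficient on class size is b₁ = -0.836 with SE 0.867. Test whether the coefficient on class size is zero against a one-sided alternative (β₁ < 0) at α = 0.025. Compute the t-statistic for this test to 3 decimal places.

H₀: β₁ = 0 vs H₁: β₁ < 0.
t = (b₁ − β₁⁰)/SE = -0.836 / 0.867 = -0.964.
df = n − k − 1 = 356 − 3 − 1 = 352.
One-sided p ≈ 0.1678, which is ≥ 0.025, so fail to reject H₀.
The data do not give significant evidence that the true slope on class size is negative, holding the other predictors fixed.

t = -0.964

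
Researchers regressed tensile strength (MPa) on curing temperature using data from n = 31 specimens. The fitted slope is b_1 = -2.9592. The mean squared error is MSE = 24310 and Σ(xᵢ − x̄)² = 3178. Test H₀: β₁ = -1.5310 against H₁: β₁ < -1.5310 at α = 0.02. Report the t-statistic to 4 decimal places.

t = -0.5164

SE(b_1) = √(MSE/Sₓₓ) = √(24310/3178) = 2.76577.
t = (-2.9592 − (-1.5310)) / 2.76577 = -0.5164.
df = n − 2 = 29.
One-sided p ≈ 0.3048, which is ≥ 0.02, so fail to reject H₀.
The data do not give significant evidence that the true slope on curing temperature is below -1.5310 MPa per unit.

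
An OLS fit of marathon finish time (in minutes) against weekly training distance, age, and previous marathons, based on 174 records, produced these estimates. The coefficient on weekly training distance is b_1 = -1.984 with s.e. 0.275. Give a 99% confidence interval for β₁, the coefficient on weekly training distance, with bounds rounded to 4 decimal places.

(-2.7004, -1.2676)

df = n − k − 1 = 174 − 3 − 1 = 170.
t* = t_{0.005, 170} = 2.605058.
Margin = t* × SE = 2.605058 × 0.275 = 0.716391.
CI: -1.984 ± 0.716391 → (-2.7004, -1.2676).
With 99% confidence, each one-unit increase in weekly training distance is associated with a change of between -2.7004 and -1.2676 minutes in marathon finish time, holding the other predictors fixed.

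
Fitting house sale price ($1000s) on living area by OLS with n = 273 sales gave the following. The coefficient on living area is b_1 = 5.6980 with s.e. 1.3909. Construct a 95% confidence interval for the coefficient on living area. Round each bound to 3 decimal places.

(2.960, 8.436)

df = n − 2 = 273 − 2 = 271.
t* = t_{0.025, 271} = 1.968756.
Margin = t* × SE = 1.968756 × 1.3909 = 2.73834.
CI: 5.6980 ± 2.73834 → (2.960, 8.436).
With 95% confidence, each one-unit increase in living area is associated with a change of between 2.960 and 8.436 $1000s in house sale price.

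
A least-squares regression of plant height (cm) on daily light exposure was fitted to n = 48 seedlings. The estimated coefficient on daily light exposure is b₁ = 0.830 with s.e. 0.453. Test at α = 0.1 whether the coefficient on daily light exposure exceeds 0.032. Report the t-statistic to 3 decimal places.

t = 1.762

H₀: β₁ = 0.032 vs H₁: β₁ > 0.032.
t = (b₁ − β₁⁰)/SE = (0.830 − 0.032) / 0.453 = 1.762.
df = n − 2 = 48 − 2 = 46.
One-sided p ≈ 0.0424, which is < 0.1, so reject H₀.
There is evidence that the true slope on daily light exposure exceeds 0.032 cm per unit.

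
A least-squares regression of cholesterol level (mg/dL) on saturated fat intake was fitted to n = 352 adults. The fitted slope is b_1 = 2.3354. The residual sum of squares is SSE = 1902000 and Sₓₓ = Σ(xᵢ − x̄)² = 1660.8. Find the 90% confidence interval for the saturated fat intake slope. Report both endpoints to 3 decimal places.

MSE = SSE/(n − 2) = 1902000/350 = 5434.29.
SE(b_1) = √(MSE/Sₓₓ) = √(5434.29/1660.8) = 1.80889.
df = n − 2 = 350.
t* = t_{0.05, 350} = 1.649219.
Margin = t* × SE = 1.649219 × 1.80889 = 2.98326.
CI: 2.3354 ± 2.98326 → (-0.648, 5.319).
With 90% confidence, each one-unit increase in saturated fat intake is associated with a change of between -0.648 and 5.319 mg/dL in cholesterol level.

(-0.648, 5.319)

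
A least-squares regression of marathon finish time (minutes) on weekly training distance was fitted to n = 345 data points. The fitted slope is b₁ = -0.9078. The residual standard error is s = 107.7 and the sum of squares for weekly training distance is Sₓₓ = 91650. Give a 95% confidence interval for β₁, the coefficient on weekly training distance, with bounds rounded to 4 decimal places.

SE(b₁) = s/√Sₓₓ = 107.7/√91650 = 0.355754.
df = n − 2 = 343.
t* = t_{0.025, 343} = 1.966904.
Margin = t* × SE = 1.966904 × 0.355754 = 0.699734.
CI: -0.9078 ± 0.699734 → (-1.6075, -0.2081).
With 95% confidence, each one-unit increase in weekly training distance is associated with a change of between -1.6075 and -0.2081 minutes in marathon finish time.

(-1.6075, -0.2081)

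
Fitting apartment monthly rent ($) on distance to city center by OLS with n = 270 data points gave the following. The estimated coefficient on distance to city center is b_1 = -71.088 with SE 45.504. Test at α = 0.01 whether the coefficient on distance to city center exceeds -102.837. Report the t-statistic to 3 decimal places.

t = 0.698

H₀: β₁ = -102.837 vs H₁: β₁ > -102.837.
t = (b_1 − β₁⁰)/SE = (-71.088 − (-102.837)) / 45.504 = 0.698.
df = n − 2 = 270 − 2 = 268.
One-sided p ≈ 0.2430, which is ≥ 0.01, so fail to reject H₀.
The data do not give significant evidence that the true slope on distance to city center exceeds -102.837 $ per unit.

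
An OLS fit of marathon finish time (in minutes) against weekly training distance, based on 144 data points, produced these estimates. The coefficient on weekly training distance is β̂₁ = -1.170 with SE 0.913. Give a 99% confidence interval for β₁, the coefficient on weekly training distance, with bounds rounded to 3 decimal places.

df = n − 2 = 144 − 2 = 142.
t* = t_{0.005, 142} = 2.610895.
Margin = t* × SE = 2.610895 × 0.913 = 2.38375.
CI: -1.170 ± 2.38375 → (-3.554, 1.214).
With 99% confidence, each one-unit increase in weekly training distance is associated with a change of between -3.554 and 1.214 minutes in marathon finish time.

(-3.554, 1.214)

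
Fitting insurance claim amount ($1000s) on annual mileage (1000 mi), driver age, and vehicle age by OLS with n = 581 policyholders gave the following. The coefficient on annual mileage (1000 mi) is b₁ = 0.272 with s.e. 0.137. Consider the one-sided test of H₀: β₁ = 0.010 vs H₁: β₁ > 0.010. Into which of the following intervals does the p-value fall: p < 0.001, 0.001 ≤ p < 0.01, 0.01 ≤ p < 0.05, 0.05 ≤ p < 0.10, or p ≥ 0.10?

t = (0.272 − 0.010) / 0.137 = 1.912.
df = n − k − 1 = 581 − 3 − 1 = 577.
One-sided p = P(T_{577} > t) ≈ 0.0282.
So 0.01 ≤ p < 0.05.

0.01 ≤ p < 0.05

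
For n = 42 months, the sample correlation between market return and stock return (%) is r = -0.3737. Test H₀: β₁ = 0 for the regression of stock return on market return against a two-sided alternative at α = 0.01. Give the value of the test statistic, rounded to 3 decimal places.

t = -2.548

t = r·√(n − 2)/√(1 − r²) = -0.3737·√40/√0.860348 = -2.548.
df = n − 2 = 40.
Two-sided p ≈ 0.0148, which is ≥ 0.01, so fail to reject H₀.
The data do not give significant evidence of a linear association between market return and stock return.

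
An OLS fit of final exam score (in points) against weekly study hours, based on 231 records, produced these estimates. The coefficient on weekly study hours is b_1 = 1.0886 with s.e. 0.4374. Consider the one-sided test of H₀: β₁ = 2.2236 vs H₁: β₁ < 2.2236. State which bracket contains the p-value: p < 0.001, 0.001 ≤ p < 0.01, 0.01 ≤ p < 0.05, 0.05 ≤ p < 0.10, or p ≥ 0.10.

0.001 ≤ p < 0.01

t = (1.0886 − 2.2236) / 0.4374 = -2.595.
df = n − 2 = 231 − 2 = 229.
One-sided p = P(T_{229} < t) ≈ 0.0050.
So 0.001 ≤ p < 0.01.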